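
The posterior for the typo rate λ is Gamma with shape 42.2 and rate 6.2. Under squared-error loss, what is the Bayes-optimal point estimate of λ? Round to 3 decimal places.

Mode = (α−1)/β = 41.2/6.2 = 6.645.
Mean = α/β = 42.2/6.2 = 6.806.
Squared-error loss ⇒ the optimal estimator is the posterior mean.

6.806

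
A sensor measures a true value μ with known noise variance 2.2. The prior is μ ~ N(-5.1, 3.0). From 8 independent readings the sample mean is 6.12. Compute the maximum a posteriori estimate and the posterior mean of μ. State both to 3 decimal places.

Posterior for μ is Normal. Precision-weighted mean: (1/3.0·-5.1 + 8/2.2·6.12) / (1/3.0 + 8/2.2) = 5.178.
A Normal posterior is symmetric, so mode = mean.

μ_MAP = 5.178, E[μ|data] = 5.178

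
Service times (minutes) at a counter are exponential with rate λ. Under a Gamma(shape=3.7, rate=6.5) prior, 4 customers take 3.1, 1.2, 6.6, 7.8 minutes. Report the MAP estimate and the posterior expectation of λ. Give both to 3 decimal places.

MAP = 0.266, posterior mean = 0.306

Σ times = 18.7. Posterior: Gamma(shape = 3.7+4 = 7.7, rate = 6.5+18.7 = 25.2).
Mode = (α−1)/β = 6.7/25.2 = 0.266.
Mean = α/β = 7.7/25.2 = 0.306.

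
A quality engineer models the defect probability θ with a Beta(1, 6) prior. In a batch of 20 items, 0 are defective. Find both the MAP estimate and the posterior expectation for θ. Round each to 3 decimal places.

MAP = 0.000; posterior mean = 0.037

Posterior: Beta(1+0, 6+20) = Beta(1, 26).
Since α = 1 ≤ 1 and β > 1, the Beta density is monotone decreasing on [0,1]; the mode is at 0.
Mean = 1/(1+26) = 0.037.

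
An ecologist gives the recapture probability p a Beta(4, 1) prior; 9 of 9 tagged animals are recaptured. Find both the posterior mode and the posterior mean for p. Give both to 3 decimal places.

Posterior: Beta(4+9, 1+0) = Beta(13, 1).
Since β = 1 ≤ 1 and α > 1, the Beta density is monotone increasing on [0,1]; the mode is at 1.
Mean = 13/(13+1) = 0.929.

MAP: 1.000. Posterior mean: 0.929.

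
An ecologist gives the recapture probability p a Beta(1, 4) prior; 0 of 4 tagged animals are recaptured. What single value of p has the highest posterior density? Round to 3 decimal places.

0.000

Posterior: Beta(1+0, 4+4) = Beta(1, 8).
Since α = 1 ≤ 1 and β > 1, the Beta density is monotone decreasing on [0,1]; the mode is at 0.
Mean = 1/(1+8) = 0.111.
This is the posterior mode — the MAP estimate.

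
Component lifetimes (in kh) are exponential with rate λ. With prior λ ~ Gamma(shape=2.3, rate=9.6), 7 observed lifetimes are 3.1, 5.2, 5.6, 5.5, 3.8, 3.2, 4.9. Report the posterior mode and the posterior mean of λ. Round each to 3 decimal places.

MAP: 0.203. Posterior mean: 0.227.

Σ times = 31.3. Posterior: Gamma(shape = 2.3+7 = 9.3, rate = 9.6+31.3 = 40.9).
Mode = (α−1)/β = 8.3/40.9 = 0.203.
Mean = α/β = 9.3/40.9 = 0.227.
The mean is pulled above the mode by the posterior's right skew.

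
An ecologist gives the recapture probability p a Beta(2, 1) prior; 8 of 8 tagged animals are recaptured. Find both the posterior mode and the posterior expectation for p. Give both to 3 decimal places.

posterior mode = 1.000, posterior expectation = 0.909

Posterior: Beta(2+8, 1+0) = Beta(10, 1).
Since β = 1 ≤ 1 and α > 1, the Beta density is monotone increasing on [0,1]; the mode is at 1.
Mean = 10/(10+1) = 0.909.
The posterior is left-skewed, so the mode exceeds the mean.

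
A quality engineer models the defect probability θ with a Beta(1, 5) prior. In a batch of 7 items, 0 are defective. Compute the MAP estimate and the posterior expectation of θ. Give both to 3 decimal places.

MAP = 0.000, posterior mean = 0.077

Posterior: Beta(1+0, 5+7) = Beta(1, 12).
Since α = 1 ≤ 1 and β > 1, the Beta density is monotone decreasing on [0,1]; the mode is at 0.
Mean = 1/(1+12) = 0.077.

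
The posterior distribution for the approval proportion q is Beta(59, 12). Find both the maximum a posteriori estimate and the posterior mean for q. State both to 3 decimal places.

maximum a posteriori estimate = 0.841, posterior mean = 0.831

Mode = (59−1)/(59+12−2) = 58/69 = 0.841.
Mean = 59/(59+12) = 59/71 = 0.831.
The mean is pulled below the mode by the posterior's left skew.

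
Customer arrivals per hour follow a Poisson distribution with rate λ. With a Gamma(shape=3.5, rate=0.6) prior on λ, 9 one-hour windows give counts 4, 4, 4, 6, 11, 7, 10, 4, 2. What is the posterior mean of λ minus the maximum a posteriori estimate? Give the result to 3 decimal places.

Σ counts = 52. Posterior: Gamma(shape = 3.5+52 = 55.5, rate = 0.6+9 = 9.6).
Mode = (α−1)/β = 54.5/9.6 = 5.677.
Mean = α/β = 55.5/9.6 = 5.781.
Difference = 5.781 − 5.677 = 0.104.
The posterior is right-skewed, so the mean exceeds the mode.

0.104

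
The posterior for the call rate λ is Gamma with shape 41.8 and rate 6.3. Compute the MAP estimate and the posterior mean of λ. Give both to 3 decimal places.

MAP = 6.476; posterior mean = 6.635

Mode = (α−1)/β = 40.8/6.3 = 6.476.
Mean = α/β = 41.8/6.3 = 6.635.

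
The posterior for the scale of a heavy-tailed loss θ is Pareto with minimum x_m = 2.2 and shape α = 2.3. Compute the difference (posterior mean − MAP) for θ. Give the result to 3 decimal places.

The Pareto density is strictly decreasing on [x_m, ∞), so the mode is x_m = 2.200.
Mean = α·x_m/(α−1) = 2.3·2.2/1.3 = 3.892.
Difference = 3.892 − 2.200 = 1.692.

1.692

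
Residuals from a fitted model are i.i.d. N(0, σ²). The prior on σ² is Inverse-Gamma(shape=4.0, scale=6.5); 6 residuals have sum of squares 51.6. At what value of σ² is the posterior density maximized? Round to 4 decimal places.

4.0375

Posterior: Inverse-Gamma(shape = 4.0+6/2 = 7.0, scale = 6.5+51.6/2 = 32.3).
Mode = β/(α+1) = 32.3/8.0 = 4.0375.
Mean = β/(α−1) = 32.3/6.0 = 5.3833.
This is the posterior mode — the MAP estimate.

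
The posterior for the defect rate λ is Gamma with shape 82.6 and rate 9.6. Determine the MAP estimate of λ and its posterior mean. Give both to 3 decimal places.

Mode = (α−1)/β = 81.6/9.6 = 8.500.
Mean = α/β = 82.6/9.6 = 8.604.
The mean is pulled above the mode by the posterior's right skew.

MAP = 8.500; posterior mean = 8.604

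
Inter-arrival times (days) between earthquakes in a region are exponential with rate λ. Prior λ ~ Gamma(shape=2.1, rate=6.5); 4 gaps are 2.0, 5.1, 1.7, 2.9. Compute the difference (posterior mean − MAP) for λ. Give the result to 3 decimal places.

0.055

Σ times = 11.7. Posterior: Gamma(shape = 2.1+4 = 6.1, rate = 6.5+11.7 = 18.2).
Mode = (α−1)/β = 5.1/18.2 = 0.280.
Mean = α/β = 6.1/18.2 = 0.335.
Difference = 0.335 − 0.280 = 0.055.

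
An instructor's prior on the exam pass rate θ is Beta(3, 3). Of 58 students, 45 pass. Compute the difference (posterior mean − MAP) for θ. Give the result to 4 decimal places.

-0.0081

Posterior: Beta(3+45, 3+13) = Beta(48, 16).
Mode = (48−1)/(48+16−2) = 47/62 = 0.7581.
Mean = 48/(48+16) = 48/64 = 0.7500.
Difference = 0.7500 − 0.7581 = -0.0081.
The mean is pulled below the mode by the posterior's left skew.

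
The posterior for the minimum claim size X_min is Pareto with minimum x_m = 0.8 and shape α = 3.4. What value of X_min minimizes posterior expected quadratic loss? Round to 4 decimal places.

1.1333

The Pareto density is strictly decreasing on [x_m, ∞), so the mode is x_m = 0.8000.
Mean = α·x_m/(α−1) = 3.4·0.8/2.4 = 1.1333.
Quadratic loss ⇒ the optimal estimator is the posterior mean.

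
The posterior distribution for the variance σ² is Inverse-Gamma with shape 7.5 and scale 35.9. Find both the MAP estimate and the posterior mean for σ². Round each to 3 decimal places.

MAP = 4.224; posterior mean = 5.523

Mode = β/(α+1) = 35.9/8.5 = 4.224.
Mean = β/(α−1) = 35.9/6.5 = 5.523.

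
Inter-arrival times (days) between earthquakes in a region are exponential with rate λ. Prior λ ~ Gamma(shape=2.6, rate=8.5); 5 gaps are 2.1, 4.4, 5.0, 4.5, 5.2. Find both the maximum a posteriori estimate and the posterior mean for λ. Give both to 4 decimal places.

Σ times = 21.2. Posterior: Gamma(shape = 2.6+5 = 7.6, rate = 8.5+21.2 = 29.7).
Mode = (α−1)/β = 6.6/29.7 = 0.2222.
Mean = α/β = 7.6/29.7 = 0.2559.

λ_MAP = 0.2222, E[λ|data] = 0.2559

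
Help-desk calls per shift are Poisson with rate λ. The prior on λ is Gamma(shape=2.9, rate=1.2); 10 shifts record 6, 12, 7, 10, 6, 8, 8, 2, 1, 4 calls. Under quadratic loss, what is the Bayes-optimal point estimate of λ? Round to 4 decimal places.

5.9732

Σ counts = 64. Posterior: Gamma(shape = 2.9+64 = 66.9, rate = 1.2+10 = 11.2).
Mode = (α−1)/β = 65.9/11.2 = 5.8839.
Mean = α/β = 66.9/11.2 = 5.9732.
Quadratic loss ⇒ the optimal estimator is the posterior mean.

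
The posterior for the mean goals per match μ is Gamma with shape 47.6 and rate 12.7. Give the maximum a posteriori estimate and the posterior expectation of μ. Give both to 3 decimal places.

MAP = 3.669; posterior mean = 3.748

Mode = (α−1)/β = 46.6/12.7 = 3.669.
Mean = α/β = 47.6/12.7 = 3.748.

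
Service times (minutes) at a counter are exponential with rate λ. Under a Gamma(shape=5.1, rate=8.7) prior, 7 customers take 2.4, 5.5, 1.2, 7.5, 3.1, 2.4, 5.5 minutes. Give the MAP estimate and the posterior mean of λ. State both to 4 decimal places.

MAP estimate = 0.3058, posterior mean = 0.3333

Σ times = 27.6. Posterior: Gamma(shape = 5.1+7 = 12.1, rate = 8.7+27.6 = 36.3).
Mode = (α−1)/β = 11.1/36.3 = 0.3058.
Mean = α/β = 12.1/36.3 = 0.3333.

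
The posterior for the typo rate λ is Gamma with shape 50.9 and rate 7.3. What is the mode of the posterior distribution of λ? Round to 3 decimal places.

6.836

Mode = (α−1)/β = 49.9/7.3 = 6.836.
Mean = α/β = 50.9/7.3 = 6.973.
This is the posterior mode — the MAP estimate.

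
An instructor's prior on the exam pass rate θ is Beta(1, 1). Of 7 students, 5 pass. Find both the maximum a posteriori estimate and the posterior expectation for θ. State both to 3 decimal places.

maximum a posteriori estimate = 0.714, posterior expectation = 0.667

Posterior: Beta(1+5, 1+2) = Beta(6, 3).
Mode = (6−1)/(6+3−2) = 5/7 = 0.714.
Mean = 6/(6+3) = 6/9 = 0.667.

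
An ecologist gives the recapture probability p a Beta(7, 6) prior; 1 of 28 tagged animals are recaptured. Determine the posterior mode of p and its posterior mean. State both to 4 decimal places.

posterior mode = 0.1795, posterior mean = 0.1951

Posterior: Beta(7+1, 6+27) = Beta(8, 33).
Mode = (8−1)/(8+33−2) = 7/39 = 0.1795.
Mean = 8/(8+33) = 8/41 = 0.1951.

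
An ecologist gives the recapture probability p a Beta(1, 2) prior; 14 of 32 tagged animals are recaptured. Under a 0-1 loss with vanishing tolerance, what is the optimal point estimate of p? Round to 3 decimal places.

Posterior: Beta(1+14, 2+18) = Beta(15, 20).
Mode = (15−1)/(15+20−2) = 14/33 = 0.424.
Mean = 15/(15+20) = 15/35 = 0.429.
This is the posterior mode — the MAP estimate.

0.424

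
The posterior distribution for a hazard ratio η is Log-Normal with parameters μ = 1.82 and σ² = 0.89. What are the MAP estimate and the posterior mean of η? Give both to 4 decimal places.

Mode = exp(μ − σ²) = exp(0.93) = 2.5345.
Mean = exp(μ + σ²/2) = exp(2.265) = 9.6311.

MAP: 2.5345. Posterior mean: 9.6311.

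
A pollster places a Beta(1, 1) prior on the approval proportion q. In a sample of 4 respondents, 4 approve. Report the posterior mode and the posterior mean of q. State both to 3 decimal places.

Posterior: Beta(1+4, 1+0) = Beta(5, 1).
Since β = 1 ≤ 1 and α > 1, the Beta density is monotone increasing on [0,1]; the mode is at 1.
Mean = 5/(5+1) = 0.833.
The mean is pulled below the mode by the posterior's left skew.

MAP: 1.000. Posterior mean: 0.833.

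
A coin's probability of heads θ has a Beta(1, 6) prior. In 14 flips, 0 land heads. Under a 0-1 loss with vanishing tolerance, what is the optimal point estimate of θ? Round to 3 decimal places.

0.000

Posterior: Beta(1+0, 6+14) = Beta(1, 20).
Since α = 1 ≤ 1 and β > 1, the Beta density is monotone decreasing on [0,1]; the mode is at 0.
Mean = 1/(1+20) = 0.048.
This is the posterior mode — the MAP estimate.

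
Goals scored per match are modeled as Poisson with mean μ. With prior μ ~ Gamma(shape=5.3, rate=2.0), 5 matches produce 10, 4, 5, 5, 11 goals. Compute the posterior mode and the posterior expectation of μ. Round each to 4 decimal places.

MAP: 5.6143. Posterior mean: 5.7571.

Σ counts = 35. Posterior: Gamma(shape = 5.3+35 = 40.3, rate = 2.0+5 = 7.0).
Mode = (α−1)/β = 39.3/7.0 = 5.6143.
Mean = α/β = 40.3/7.0 = 5.7571.
The mean is pulled above the mode by the posterior's right skew.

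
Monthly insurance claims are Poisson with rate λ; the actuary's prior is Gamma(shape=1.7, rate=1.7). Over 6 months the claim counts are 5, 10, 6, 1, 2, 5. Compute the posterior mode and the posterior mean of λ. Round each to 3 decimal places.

MAP: 3.857. Posterior mean: 3.987.

Σ counts = 29. Posterior: Gamma(shape = 1.7+29 = 30.7, rate = 1.7+6 = 7.7).
Mode = (α−1)/β = 29.7/7.7 = 3.857.
Mean = α/β = 30.7/7.7 = 3.987.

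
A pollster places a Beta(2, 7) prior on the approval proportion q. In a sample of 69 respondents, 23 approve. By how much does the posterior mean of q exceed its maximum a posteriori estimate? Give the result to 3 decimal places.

Posterior: Beta(2+23, 7+46) = Beta(25, 53).
Mode = (25−1)/(25+53−2) = 24/76 = 0.316.
Mean = 25/(25+53) = 25/78 = 0.321.
Difference = 0.321 − 0.316 = 0.005.
Mean > mode: the posterior has a right tail.

0.005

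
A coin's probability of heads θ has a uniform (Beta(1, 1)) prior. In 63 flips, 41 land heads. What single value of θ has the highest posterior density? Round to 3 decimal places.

Posterior: Beta(1+41, 1+22) = Beta(42, 23).
Mode = (42−1)/(42+23−2) = 41/63 = 0.651.
With a flat prior the MAP equals the MLE, 41/63.
Mean = 42/(42+23) = 42/65 = 0.646.
This is the posterior mode — the MAP estimate.

0.651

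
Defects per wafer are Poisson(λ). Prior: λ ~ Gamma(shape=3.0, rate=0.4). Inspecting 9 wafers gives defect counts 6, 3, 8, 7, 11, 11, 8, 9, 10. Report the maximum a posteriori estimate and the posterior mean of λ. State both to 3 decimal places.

Σ counts = 73. Posterior: Gamma(shape = 3.0+73 = 76.0, rate = 0.4+9 = 9.4).
Mode = (α−1)/β = 75.0/9.4 = 7.979.
Mean = α/β = 76.0/9.4 = 8.085.
Right-skewed posterior ⇒ mode < mean.

λ_MAP = 7.979, E[λ|data] = 8.085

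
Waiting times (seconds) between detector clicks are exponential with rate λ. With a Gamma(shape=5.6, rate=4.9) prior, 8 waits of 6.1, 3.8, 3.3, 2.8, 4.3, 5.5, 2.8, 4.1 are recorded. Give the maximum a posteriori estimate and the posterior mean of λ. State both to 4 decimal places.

Σ times = 32.7. Posterior: Gamma(shape = 5.6+8 = 13.6, rate = 4.9+32.7 = 37.6).
Mode = (α−1)/β = 12.6/37.6 = 0.3351.
Mean = α/β = 13.6/37.6 = 0.3617.

MAP: 0.3351. Posterior mean: 0.3617.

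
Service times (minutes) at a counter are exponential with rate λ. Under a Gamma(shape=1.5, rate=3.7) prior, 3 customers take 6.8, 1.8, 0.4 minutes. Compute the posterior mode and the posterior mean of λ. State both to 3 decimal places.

MAP: 0.276. Posterior mean: 0.354.

Σ times = 9.0. Posterior: Gamma(shape = 1.5+3 = 4.5, rate = 3.7+9.0 = 12.7).
Mode = (α−1)/β = 3.5/12.7 = 0.276.
Mean = α/β = 4.5/12.7 = 0.354.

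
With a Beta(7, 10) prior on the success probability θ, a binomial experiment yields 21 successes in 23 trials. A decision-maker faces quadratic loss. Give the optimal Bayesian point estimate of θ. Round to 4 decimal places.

0.7000

Posterior: Beta(7+21, 10+2) = Beta(28, 12).
Mode = (28−1)/(28+12−2) = 27/38 = 0.7105.
Mean = 28/(28+12) = 28/40 = 0.7000.
Quadratic loss ⇒ the optimal estimator is the posterior mean.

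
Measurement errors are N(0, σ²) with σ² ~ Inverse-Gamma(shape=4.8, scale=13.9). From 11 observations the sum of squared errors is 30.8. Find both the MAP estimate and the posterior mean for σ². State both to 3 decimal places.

σ²_MAP = 2.593, E[σ²|data] = 3.151

Posterior: Inverse-Gamma(shape = 4.8+11/2 = 10.3, scale = 13.9+30.8/2 = 29.3).
Mode = β/(α+1) = 29.3/11.3 = 2.593.
Mean = β/(α−1) = 29.3/9.3 = 3.151.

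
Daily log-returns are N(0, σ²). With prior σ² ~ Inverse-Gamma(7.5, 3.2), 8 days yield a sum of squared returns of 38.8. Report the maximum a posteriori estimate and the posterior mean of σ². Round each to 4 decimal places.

Posterior: Inverse-Gamma(shape = 7.5+8/2 = 11.5, scale = 3.2+38.8/2 = 22.6).
Mode = β/(α+1) = 22.6/12.5 = 1.8080.
Mean = β/(α−1) = 22.6/10.5 = 2.1524.

MAP = 1.8080; posterior mean = 2.1524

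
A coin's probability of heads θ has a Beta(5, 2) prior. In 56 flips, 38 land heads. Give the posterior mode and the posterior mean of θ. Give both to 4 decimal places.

Posterior: Beta(5+38, 2+18) = Beta(43, 20).
Mode = (43−1)/(43+20−2) = 42/61 = 0.6885.
Mean = 43/(43+20) = 43/63 = 0.6825.
Left-skewed posterior ⇒ mean < mode.

MAP: 0.6885. Posterior mean: 0.6825.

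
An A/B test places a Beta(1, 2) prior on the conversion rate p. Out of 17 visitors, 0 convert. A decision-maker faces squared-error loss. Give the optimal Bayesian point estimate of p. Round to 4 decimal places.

Posterior: Beta(1+0, 2+17) = Beta(1, 19).
Since α = 1 ≤ 1 and β > 1, the Beta density is monotone decreasing on [0,1]; the mode is at 0.
Mean = 1/(1+19) = 0.0500.
Squared-error loss ⇒ the optimal estimator is the posterior mean.

0.0500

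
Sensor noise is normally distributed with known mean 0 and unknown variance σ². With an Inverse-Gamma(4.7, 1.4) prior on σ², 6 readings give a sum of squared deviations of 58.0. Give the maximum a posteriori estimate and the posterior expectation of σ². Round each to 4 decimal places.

Posterior: Inverse-Gamma(shape = 4.7+6/2 = 7.7, scale = 1.4+58.0/2 = 30.4).
Mode = β/(α+1) = 30.4/8.7 = 3.4943.
Mean = β/(α−1) = 30.4/6.7 = 4.5373.

maximum a posteriori estimate = 3.4943, posterior expectation = 4.5373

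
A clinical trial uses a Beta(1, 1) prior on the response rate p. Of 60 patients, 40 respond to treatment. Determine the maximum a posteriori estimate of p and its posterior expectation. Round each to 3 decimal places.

Posterior: Beta(1+40, 1+20) = Beta(41, 21).
Mode = (41−1)/(41+21−2) = 40/60 = 0.667.
Mean = 41/(41+21) = 41/62 = 0.661.

p_MAP = 0.667, E[p|data] = 0.661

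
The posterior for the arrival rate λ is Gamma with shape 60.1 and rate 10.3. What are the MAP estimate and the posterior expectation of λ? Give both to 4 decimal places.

Mode = (α−1)/β = 59.1/10.3 = 5.7379.
Mean = α/β = 60.1/10.3 = 5.8350.

MAP estimate = 5.7379, posterior expectation = 5.8350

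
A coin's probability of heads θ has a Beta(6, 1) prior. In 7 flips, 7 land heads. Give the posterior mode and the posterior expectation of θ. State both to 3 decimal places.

MAP: 1.000. Posterior mean: 0.929.

Posterior: Beta(6+7, 1+0) = Beta(13, 1).
Since β = 1 ≤ 1 and α > 1, the Beta density is monotone increasing on [0,1]; the mode is at 1.
Mean = 13/(13+1) = 0.929.
Mode > mean: the posterior has a left tail.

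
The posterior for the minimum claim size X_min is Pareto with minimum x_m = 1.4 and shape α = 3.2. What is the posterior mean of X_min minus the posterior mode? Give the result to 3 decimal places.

The Pareto density is strictly decreasing on [x_m, ∞), so the mode is x_m = 1.400.
Mean = α·x_m/(α−1) = 3.2·1.4/2.2 = 2.036.
Difference = 2.036 − 1.400 = 0.636.
The mean is pulled above the mode by the posterior's right skew.

0.636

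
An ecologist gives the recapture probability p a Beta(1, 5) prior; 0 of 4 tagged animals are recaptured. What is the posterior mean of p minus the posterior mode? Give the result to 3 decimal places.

Posterior: Beta(1+0, 5+4) = Beta(1, 9).
Since α = 1 ≤ 1 and β > 1, the Beta density is monotone decreasing on [0,1]; the mode is at 0.
Mean = 1/(1+9) = 0.100.
Difference = 0.100 − 0.000 = 0.100.

0.100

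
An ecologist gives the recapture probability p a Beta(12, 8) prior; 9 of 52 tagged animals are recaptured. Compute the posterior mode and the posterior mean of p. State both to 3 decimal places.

Posterior: Beta(12+9, 8+43) = Beta(21, 51).
Mode = (21−1)/(21+51−2) = 20/70 = 0.286.
Mean = 21/(21+51) = 21/72 = 0.292.
Mean > mode: the posterior has a right tail.

MAP = 0.286; posterior mean = 0.292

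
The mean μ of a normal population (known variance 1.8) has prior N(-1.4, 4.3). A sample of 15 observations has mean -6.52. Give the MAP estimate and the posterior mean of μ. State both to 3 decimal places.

MAP estimate = -6.381, posterior mean = -6.381

Posterior for μ is Normal. Precision-weighted mean: (1/4.3·-1.4 + 15/1.8·-6.52) / (1/4.3 + 15/1.8) = -6.381.
A Normal posterior is symmetric, so mode = mean.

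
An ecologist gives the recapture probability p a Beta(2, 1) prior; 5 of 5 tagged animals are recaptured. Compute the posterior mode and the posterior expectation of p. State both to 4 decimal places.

p_MAP = 1.0000, E[p|data] = 0.8750

Posterior: Beta(2+5, 1+0) = Beta(7, 1).
Since β = 1 ≤ 1 and α > 1, the Beta density is monotone increasing on [0,1]; the mode is at 1.
Mean = 7/(7+1) = 0.8750.
The mean is pulled below the mode by the posterior's left skew.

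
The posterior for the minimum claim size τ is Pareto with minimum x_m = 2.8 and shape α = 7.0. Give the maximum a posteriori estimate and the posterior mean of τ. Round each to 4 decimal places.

The Pareto density is strictly decreasing on [x_m, ∞), so the mode is x_m = 2.8000.
Mean = α·x_m/(α−1) = 7.0·2.8/6.0 = 3.2667.

MAP = 2.8000, posterior mean = 3.2667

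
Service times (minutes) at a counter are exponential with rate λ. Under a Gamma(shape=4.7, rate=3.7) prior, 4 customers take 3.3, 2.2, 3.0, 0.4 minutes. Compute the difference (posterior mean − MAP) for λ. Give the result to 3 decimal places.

Σ times = 8.9. Posterior: Gamma(shape = 4.7+4 = 8.7, rate = 3.7+8.9 = 12.6).
Mode = (α−1)/β = 7.7/12.6 = 0.611.
Mean = α/β = 8.7/12.6 = 0.690.
Difference = 0.690 − 0.611 = 0.079.
The posterior is right-skewed, so the mean exceeds the mode.

0.079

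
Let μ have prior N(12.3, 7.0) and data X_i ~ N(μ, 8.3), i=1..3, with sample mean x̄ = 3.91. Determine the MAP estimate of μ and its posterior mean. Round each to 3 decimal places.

Posterior for μ is Normal. Precision-weighted mean: (1/7.0·12.3 + 3/8.3·3.91) / (1/7.0 + 3/8.3) = 6.287.
A Normal posterior is symmetric, so mode = mean.

μ_MAP = 6.287, E[μ|data] = 6.287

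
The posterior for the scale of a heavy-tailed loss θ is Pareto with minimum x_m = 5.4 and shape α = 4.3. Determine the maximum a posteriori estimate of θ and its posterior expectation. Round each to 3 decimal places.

The Pareto density is strictly decreasing on [x_m, ∞), so the mode is x_m = 5.400.
Mean = α·x_m/(α−1) = 4.3·5.4/3.3 = 7.036.

maximum a posteriori estimate = 5.400, posterior expectation = 7.036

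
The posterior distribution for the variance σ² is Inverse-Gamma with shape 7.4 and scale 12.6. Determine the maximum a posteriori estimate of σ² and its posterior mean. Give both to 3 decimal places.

MAP = 1.500; posterior mean = 1.969

Mode = β/(α+1) = 12.6/8.4 = 1.500.
Mean = β/(α−1) = 12.6/6.4 = 1.969.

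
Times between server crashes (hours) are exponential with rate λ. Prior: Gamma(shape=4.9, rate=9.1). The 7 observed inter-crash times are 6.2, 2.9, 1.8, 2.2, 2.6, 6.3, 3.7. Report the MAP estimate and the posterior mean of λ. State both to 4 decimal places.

λ_MAP = 0.3132, E[λ|data] = 0.3420

Σ times = 25.7. Posterior: Gamma(shape = 4.9+7 = 11.9, rate = 9.1+25.7 = 34.8).
Mode = (α−1)/β = 10.9/34.8 = 0.3132.
Mean = α/β = 11.9/34.8 = 0.3420.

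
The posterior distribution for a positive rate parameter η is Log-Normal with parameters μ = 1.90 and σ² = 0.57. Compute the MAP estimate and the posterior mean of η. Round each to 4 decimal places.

MAP estimate = 3.7810, posterior mean = 8.8906

Mode = exp(μ − σ²) = exp(1.33) = 3.7810.
Mean = exp(μ + σ²/2) = exp(2.185) = 8.8906.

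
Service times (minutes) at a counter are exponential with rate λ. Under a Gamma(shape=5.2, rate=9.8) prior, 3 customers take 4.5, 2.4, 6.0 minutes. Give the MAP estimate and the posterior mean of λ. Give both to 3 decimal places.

MAP: 0.317. Posterior mean: 0.361.

Σ times = 12.9. Posterior: Gamma(shape = 5.2+3 = 8.2, rate = 9.8+12.9 = 22.7).
Mode = (α−1)/β = 7.2/22.7 = 0.317.
Mean = α/β = 8.2/22.7 = 0.361.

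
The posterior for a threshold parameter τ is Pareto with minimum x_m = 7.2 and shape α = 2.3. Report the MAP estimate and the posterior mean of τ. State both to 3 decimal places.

The Pareto density is strictly decreasing on [x_m, ∞), so the mode is x_m = 7.200.
Mean = α·x_m/(α−1) = 2.3·7.2/1.3 = 12.738.

MAP estimate = 7.200, posterior mean = 12.738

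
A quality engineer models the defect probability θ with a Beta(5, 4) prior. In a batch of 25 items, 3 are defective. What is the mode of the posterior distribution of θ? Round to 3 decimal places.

Posterior: Beta(5+3, 4+22) = Beta(8, 26).
Mode = (8−1)/(8+26−2) = 7/32 = 0.219.
Mean = 8/(8+26) = 8/34 = 0.235.
This is the posterior mode — the MAP estimate.

0.219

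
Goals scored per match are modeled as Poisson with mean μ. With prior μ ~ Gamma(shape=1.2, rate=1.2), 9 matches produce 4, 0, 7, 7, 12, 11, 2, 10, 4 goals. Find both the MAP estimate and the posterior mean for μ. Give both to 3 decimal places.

Σ counts = 57. Posterior: Gamma(shape = 1.2+57 = 58.2, rate = 1.2+9 = 10.2).
Mode = (α−1)/β = 57.2/10.2 = 5.608.
Mean = α/β = 58.2/10.2 = 5.706.
The mean is pulled above the mode by the posterior's right skew.

MAP: 5.608. Posterior mean: 5.706.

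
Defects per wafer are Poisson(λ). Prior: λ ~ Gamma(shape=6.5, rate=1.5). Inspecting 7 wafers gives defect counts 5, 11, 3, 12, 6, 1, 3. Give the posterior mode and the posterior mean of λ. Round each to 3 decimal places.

MAP: 5.471. Posterior mean: 5.588.

Σ counts = 41. Posterior: Gamma(shape = 6.5+41 = 47.5, rate = 1.5+7 = 8.5).
Mode = (α−1)/β = 46.5/8.5 = 5.471.
Mean = α/β = 47.5/8.5 = 5.588.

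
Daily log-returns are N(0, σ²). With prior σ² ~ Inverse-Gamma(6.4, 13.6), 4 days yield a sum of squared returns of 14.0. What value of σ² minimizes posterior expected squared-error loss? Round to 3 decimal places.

Posterior: Inverse-Gamma(shape = 6.4+4/2 = 8.4, scale = 13.6+14.0/2 = 20.6).
Mode = β/(α+1) = 20.6/9.4 = 2.191.
Mean = β/(α−1) = 20.6/7.4 = 2.784.
Squared-error loss ⇒ the optimal estimator is the posterior mean.

2.784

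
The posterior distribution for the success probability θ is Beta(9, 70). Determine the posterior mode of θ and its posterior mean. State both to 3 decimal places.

θ_MAP = 0.104, E[θ|data] = 0.114

Mode = (9−1)/(9+70−2) = 8/77 = 0.104.
Mean = 9/(9+70) = 9/79 = 0.114.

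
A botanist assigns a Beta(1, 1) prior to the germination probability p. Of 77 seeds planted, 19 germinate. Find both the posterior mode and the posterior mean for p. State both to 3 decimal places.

p_MAP = 0.247, E[p|data] = 0.253

Posterior: Beta(1+19, 1+58) = Beta(20, 59).
Mode = (20−1)/(20+59−2) = 19/77 = 0.247.
With a flat prior the MAP equals the MLE, 19/77.
Mean = 20/(20+59) = 20/79 = 0.253.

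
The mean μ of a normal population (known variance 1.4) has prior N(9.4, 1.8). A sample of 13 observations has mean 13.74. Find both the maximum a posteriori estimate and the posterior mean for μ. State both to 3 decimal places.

μ_MAP = 13.495, E[μ|data] = 13.495

Posterior for μ is Normal. Precision-weighted mean: (1/1.8·9.4 + 13/1.4·13.74) / (1/1.8 + 13/1.4) = 13.495.
A Normal posterior is symmetric, so mode = mean.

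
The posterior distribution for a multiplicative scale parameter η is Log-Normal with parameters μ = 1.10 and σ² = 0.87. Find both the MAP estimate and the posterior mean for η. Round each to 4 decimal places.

MAP: 1.2586. Posterior mean: 4.6413.

Mode = exp(μ − σ²) = exp(0.23) = 1.2586.
Mean = exp(μ + σ²/2) = exp(1.535) = 4.6413.
The mean is pulled above the mode by the posterior's right skew.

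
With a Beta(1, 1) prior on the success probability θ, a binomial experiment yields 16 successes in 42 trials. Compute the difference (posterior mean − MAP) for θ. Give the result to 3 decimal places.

Posterior: Beta(1+16, 1+26) = Beta(17, 27).
Mode = (17−1)/(17+27−2) = 16/42 = 0.381.
With a flat prior the MAP equals the MLE, 16/42.
Mean = 17/(17+27) = 17/44 = 0.386.
Difference = 0.386 − 0.381 = 0.005.
The mean is pulled above the mode by the posterior's right skew.

0.005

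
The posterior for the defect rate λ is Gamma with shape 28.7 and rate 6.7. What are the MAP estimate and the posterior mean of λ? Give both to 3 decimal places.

Mode = (α−1)/β = 27.7/6.7 = 4.134.
Mean = α/β = 28.7/6.7 = 4.284.

MAP = 4.134, posterior mean = 4.284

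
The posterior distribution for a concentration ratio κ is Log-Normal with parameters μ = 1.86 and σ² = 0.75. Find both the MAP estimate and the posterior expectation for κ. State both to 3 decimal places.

κ_MAP = 3.034, E[κ|data] = 9.346

Mode = exp(μ − σ²) = exp(1.11) = 3.034.
Mean = exp(μ + σ²/2) = exp(2.235) = 9.346.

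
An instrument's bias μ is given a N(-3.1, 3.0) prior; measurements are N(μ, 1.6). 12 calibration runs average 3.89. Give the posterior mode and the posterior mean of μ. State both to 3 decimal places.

MAP = 3.593; posterior mean = 3.593

Posterior for μ is Normal. Precision-weighted mean: (1/3.0·-3.1 + 12/1.6·3.89) / (1/3.0 + 12/1.6) = 3.593.
A Normal posterior is symmetric, so mode = mean.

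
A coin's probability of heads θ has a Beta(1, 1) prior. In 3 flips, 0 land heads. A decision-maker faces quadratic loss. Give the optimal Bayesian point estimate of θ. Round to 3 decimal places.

0.200

Posterior: Beta(1+0, 1+3) = Beta(1, 4).
Since α = 1 ≤ 1 and β > 1, the Beta density is monotone decreasing on [0,1]; the mode is at 0.
Mean = 1/(1+4) = 0.200.
Quadratic loss ⇒ the optimal estimator is the posterior mean.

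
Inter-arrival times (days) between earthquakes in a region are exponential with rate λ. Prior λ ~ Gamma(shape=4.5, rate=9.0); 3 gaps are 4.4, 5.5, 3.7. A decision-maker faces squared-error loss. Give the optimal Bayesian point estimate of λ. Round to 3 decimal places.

0.332

Σ times = 13.6. Posterior: Gamma(shape = 4.5+3 = 7.5, rate = 9.0+13.6 = 22.6).
Mode = (α−1)/β = 6.5/22.6 = 0.288.
Mean = α/β = 7.5/22.6 = 0.332.
Squared-error loss ⇒ the optimal estimator is the posterior mean.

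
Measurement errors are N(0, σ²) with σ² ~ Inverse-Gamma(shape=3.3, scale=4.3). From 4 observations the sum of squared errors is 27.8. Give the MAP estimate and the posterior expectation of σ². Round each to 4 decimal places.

MAP = 2.8889, posterior mean = 4.2326

Posterior: Inverse-Gamma(shape = 3.3+4/2 = 5.3, scale = 4.3+27.8/2 = 18.2).
Mode = β/(α+1) = 18.2/6.3 = 2.8889.
Mean = β/(α−1) = 18.2/4.3 = 4.2326.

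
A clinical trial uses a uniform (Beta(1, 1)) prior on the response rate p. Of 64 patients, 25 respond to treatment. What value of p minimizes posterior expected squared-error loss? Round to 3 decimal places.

Posterior: Beta(1+25, 1+39) = Beta(26, 40).
Mode = (26−1)/(26+40−2) = 25/64 = 0.391.
Mean = 26/(26+40) = 26/66 = 0.394.
Squared-error loss ⇒ the optimal estimator is the posterior mean.

0.394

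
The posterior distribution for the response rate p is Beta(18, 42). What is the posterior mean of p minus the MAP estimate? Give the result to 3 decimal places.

0.007

Mode = (18−1)/(18+42−2) = 17/58 = 0.293.
Mean = 18/(18+42) = 18/60 = 0.300.
Difference = 0.300 − 0.293 = 0.007.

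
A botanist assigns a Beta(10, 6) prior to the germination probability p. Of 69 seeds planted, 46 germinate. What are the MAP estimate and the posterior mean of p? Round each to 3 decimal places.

Posterior: Beta(10+46, 6+23) = Beta(56, 29).
Mode = (56−1)/(56+29−2) = 55/83 = 0.663.
Mean = 56/(56+29) = 56/85 = 0.659.

MAP: 0.663. Posterior mean: 0.659.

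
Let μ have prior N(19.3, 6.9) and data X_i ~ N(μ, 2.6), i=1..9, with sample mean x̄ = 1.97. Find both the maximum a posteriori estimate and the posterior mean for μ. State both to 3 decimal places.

Posterior for μ is Normal. Precision-weighted mean: (1/6.9·19.3 + 9/2.6·1.97) / (1/6.9 + 9/2.6) = 2.666.
A Normal posterior is symmetric, so mode = mean.

MAP = 2.666; posterior mean = 2.666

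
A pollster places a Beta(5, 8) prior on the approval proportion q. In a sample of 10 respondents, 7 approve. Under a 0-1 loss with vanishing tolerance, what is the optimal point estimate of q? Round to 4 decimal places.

0.5238

Posterior: Beta(5+7, 8+3) = Beta(12, 11).
Mode = (12−1)/(12+11−2) = 11/21 = 0.5238.
Mean = 12/(12+11) = 12/23 = 0.5217.
This is the posterior mode — the MAP estimate.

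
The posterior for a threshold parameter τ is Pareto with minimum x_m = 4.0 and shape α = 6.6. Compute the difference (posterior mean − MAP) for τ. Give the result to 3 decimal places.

0.714

The Pareto density is strictly decreasing on [x_m, ∞), so the mode is x_m = 4.000.
Mean = α·x_m/(α−1) = 6.6·4.0/5.6 = 4.714.
Difference = 4.714 − 4.000 = 0.714.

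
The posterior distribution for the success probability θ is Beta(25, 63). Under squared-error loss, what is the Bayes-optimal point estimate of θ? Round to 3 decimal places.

0.284

Mode = (25−1)/(25+63−2) = 24/86 = 0.279.
Mean = 25/(25+63) = 25/88 = 0.284.
Squared-error loss ⇒ the optimal estimator is the posterior mean.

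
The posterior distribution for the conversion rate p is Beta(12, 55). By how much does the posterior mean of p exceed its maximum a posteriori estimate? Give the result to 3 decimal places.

Mode = (12−1)/(12+55−2) = 11/65 = 0.169.
Mean = 12/(12+55) = 12/67 = 0.179.
Difference = 0.179 − 0.169 = 0.010.
Right-skewed posterior ⇒ mode < mean.

0.010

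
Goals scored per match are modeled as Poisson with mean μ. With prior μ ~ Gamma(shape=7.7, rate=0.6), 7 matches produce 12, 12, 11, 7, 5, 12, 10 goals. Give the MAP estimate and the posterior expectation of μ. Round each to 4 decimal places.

Σ counts = 69. Posterior: Gamma(shape = 7.7+69 = 76.7, rate = 0.6+7 = 7.6).
Mode = (α−1)/β = 75.7/7.6 = 9.9605.
Mean = α/β = 76.7/7.6 = 10.0921.

MAP = 9.9605, posterior mean = 10.0921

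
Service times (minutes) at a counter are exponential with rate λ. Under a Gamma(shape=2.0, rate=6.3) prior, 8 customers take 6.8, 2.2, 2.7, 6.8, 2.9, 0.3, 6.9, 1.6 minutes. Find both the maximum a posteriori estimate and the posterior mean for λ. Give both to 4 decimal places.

MAP: 0.2466. Posterior mean: 0.2740.

Σ times = 30.2. Posterior: Gamma(shape = 2.0+8 = 10.0, rate = 6.3+30.2 = 36.5).
Mode = (α−1)/β = 9.0/36.5 = 0.2466.
Mean = α/β = 10.0/36.5 = 0.2740.
Mean > mode: the posterior has a right tail.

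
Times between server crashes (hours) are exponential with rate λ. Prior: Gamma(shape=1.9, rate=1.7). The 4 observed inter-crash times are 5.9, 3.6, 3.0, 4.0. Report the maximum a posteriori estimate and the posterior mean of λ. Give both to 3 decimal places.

MAP: 0.269. Posterior mean: 0.324.

Σ times = 16.5. Posterior: Gamma(shape = 1.9+4 = 5.9, rate = 1.7+16.5 = 18.2).
Mode = (α−1)/β = 4.9/18.2 = 0.269.
Mean = α/β = 5.9/18.2 = 0.324.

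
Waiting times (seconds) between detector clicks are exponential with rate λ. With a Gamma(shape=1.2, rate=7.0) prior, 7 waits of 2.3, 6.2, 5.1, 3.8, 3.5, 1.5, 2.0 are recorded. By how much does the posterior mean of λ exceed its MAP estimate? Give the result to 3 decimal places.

Σ times = 24.4. Posterior: Gamma(shape = 1.2+7 = 8.2, rate = 7.0+24.4 = 31.4).
Mode = (α−1)/β = 7.2/31.4 = 0.229.
Mean = α/β = 8.2/31.4 = 0.261.
Difference = 0.261 − 0.229 = 0.032.

0.032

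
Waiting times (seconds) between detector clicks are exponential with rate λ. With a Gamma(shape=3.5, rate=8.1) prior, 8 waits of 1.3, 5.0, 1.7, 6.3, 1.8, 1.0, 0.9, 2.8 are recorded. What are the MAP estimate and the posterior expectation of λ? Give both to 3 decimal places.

Σ times = 20.8. Posterior: Gamma(shape = 3.5+8 = 11.5, rate = 8.1+20.8 = 28.9).
Mode = (α−1)/β = 10.5/28.9 = 0.363.
Mean = α/β = 11.5/28.9 = 0.398.
Right-skewed posterior ⇒ mode < mean.

λ_MAP = 0.363, E[λ|data] = 0.398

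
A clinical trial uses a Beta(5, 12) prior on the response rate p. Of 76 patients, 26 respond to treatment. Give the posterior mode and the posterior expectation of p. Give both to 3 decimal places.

Posterior: Beta(5+26, 12+50) = Beta(31, 62).
Mode = (31−1)/(31+62−2) = 30/91 = 0.330.
Mean = 31/(31+62) = 31/93 = 0.333.
The posterior is right-skewed, so the mean exceeds the mode.

MAP = 0.330; posterior mean = 0.333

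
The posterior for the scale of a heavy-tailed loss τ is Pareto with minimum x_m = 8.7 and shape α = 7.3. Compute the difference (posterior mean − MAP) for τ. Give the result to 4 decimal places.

1.3810

The Pareto density is strictly decreasing on [x_m, ∞), so the mode is x_m = 8.7000.
Mean = α·x_m/(α−1) = 7.3·8.7/6.3 = 10.0810.
Difference = 10.0810 − 8.7000 = 1.3810.
Mean > mode: the posterior has a right tail.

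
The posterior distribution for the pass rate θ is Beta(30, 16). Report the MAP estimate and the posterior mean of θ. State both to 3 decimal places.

Mode = (30−1)/(30+16−2) = 29/44 = 0.659.
Mean = 30/(30+16) = 30/46 = 0.652.

MAP estimate = 0.659, posterior mean = 0.652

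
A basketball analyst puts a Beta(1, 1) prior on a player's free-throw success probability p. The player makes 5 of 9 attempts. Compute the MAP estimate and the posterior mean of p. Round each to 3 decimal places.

Posterior: Beta(1+5, 1+4) = Beta(6, 5).
Mode = (6−1)/(6+5−2) = 5/9 = 0.556.
Mean = 6/(6+5) = 6/11 = 0.545.

MAP: 0.556. Posterior mean: 0.545.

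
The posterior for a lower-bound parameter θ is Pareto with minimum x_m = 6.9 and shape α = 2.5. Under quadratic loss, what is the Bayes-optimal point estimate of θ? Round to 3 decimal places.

11.500

The Pareto density is strictly decreasing on [x_m, ∞), so the mode is x_m = 6.900.
Mean = α·x_m/(α−1) = 2.5·6.9/1.5 = 11.500.
Quadratic loss ⇒ the optimal estimator is the posterior mean.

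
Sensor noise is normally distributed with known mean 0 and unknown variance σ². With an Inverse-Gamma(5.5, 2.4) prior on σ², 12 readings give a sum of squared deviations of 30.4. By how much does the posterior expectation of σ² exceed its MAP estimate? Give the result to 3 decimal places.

Posterior: Inverse-Gamma(shape = 5.5+12/2 = 11.5, scale = 2.4+30.4/2 = 17.6).
Mode = β/(α+1) = 17.6/12.5 = 1.408.
Mean = β/(α−1) = 17.6/10.5 = 1.676.
Difference = 1.676 − 1.408 = 0.268.

0.268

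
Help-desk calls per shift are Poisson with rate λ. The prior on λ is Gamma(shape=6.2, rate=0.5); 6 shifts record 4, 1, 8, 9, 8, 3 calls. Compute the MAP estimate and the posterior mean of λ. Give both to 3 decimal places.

Σ counts = 33. Posterior: Gamma(shape = 6.2+33 = 39.2, rate = 0.5+6 = 6.5).
Mode = (α−1)/β = 38.2/6.5 = 5.877.
Mean = α/β = 39.2/6.5 = 6.031.
The posterior is right-skewed, so the mean exceeds the mode.

MAP = 5.877; posterior mean = 6.031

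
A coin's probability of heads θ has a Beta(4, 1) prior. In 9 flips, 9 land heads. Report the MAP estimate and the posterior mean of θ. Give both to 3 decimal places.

MAP = 1.000, posterior mean = 0.929

Posterior: Beta(4+9, 1+0) = Beta(13, 1).
Since β = 1 ≤ 1 and α > 1, the Beta density is monotone increasing on [0,1]; the mode is at 1.
Mean = 13/(13+1) = 0.929.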